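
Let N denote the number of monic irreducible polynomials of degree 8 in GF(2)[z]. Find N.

The number of monic irreducibles of degree 8 over GF(2) is (1/8)·Σ_{d∣8} μ(8/d) 2^d.
Divisors of 8: 1, 2, 4, 8; μ(8/d) for each: 0, 0, -1, 1.
Σ = − 2^4 + 2^8 = 240.
N = 240/8 = 30.

30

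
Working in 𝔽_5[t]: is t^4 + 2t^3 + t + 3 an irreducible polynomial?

Write f(t) = t^4 + 2t^3 + t + 3.
Check for roots in 𝔽_5: f(0) = 3; f(1) = 2; f(2) = 2; f(3) = 1; f(4) = 1.
No roots, so no linear factors.
Degree-2 irreducible divisors: test the 10 monic irreducibles of degree 2 over GF(5).
None of them divide f (all give nonzero remainder).
No irreducible factor of degree ≤ 2 exists, so f is irreducible over GF(5).

Yes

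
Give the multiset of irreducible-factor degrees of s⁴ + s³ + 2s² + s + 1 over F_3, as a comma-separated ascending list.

Write h(s) = s⁴ + s³ + 2s² + s + 1.
Roots in F_3: h(0) = 1; h(1) = 0 → root; h(2) = 2.
Linear factors from roots: (s + 2).
Complete factorization: h(s) = (s + 2)^2·(s² + 1).
Factor degrees with multiplicity: 1 + 1 + 2 = 4.

1, 1, 2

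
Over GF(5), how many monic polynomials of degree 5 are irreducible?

By the necklace-counting formula, N_5(5) = (1/5) Σ_{d|5} μ(5/d)·5^d.
Divisors of 5: 1, 5; μ(5/d) for each: -1, 1.
Σ = − 5^1 + 5^5 = 3120.
N = 3120/5 = 624.

624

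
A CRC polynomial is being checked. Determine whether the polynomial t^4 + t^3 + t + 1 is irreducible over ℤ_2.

No

Write h(t) = t^4 + t^3 + t + 1.
Check for roots in ℤ_2: h(0) = 1; h(1) = 0 → root.
h(1) = 0, so (t − 1) divides h(t); h is reducible.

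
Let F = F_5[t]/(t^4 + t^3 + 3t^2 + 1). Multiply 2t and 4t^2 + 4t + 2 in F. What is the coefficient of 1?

0

Multiply in F_5[t]: (2t)·(4t^2 + 4t + 2) = 3t^3 + 3t^2 + 4t.
Reduced: 3t^3 + 3t^2 + 4t.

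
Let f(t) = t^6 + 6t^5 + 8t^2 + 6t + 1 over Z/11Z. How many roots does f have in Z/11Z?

Evaluate at each of the 11 elements of Z/11Z:
f(0) = 1; f(1) = 0 → root; f(2) = 4; f(3) = 1; f(4) = 9; f(5) = 0 → root; f(6) = 5; f(7) = 4; f(8) = 8; f(9) = 3; f(10) = 9.
Roots: {1, 5}.

2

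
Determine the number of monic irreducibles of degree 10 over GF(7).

The number of monic irreducibles of degree 10 over GF(7) is (1/10)·Σ_{d∣10} μ(10/d) 7^d.
Divisors of 10: 1, 2, 5, 10; μ(10/d) for each: 1, -1, -1, 1.
Σ = 7^1 − 7^2 − 7^5 + 7^10 = 282458400.
N = 282458400/10 = 28245840.

28245840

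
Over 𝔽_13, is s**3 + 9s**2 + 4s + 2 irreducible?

Yes

Write g(s) = s**3 + 9s**2 + 4s + 2.
Check each element of 𝔽_13 for a root: g(0)=2, g(1)=3, g(2)=2, g(3)=5, g(4)=5, g(5)=8, g(6)=7, g(7)=8, g(8)=4, g(9)=1, g(10)=5, g(11)=9, g(12)=6.
No roots. A degree-3 polynomial over a field with no linear factor is irreducible.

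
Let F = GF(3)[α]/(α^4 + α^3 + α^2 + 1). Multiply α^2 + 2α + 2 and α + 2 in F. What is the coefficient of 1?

1

Multiply in GF(3)[α]: (α^2 + 2α + 2)·(α + 2) = α^3 + α^2 + 1.
Reduced: α^3 + α^2 + 1.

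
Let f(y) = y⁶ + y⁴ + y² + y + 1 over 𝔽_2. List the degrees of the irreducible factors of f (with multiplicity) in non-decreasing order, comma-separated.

Roots in 𝔽_2: f(0) = 1; f(1) = 1.
Complete factorization: f(y) = (y⁶ + y⁴ + y² + y + 1).
Factor degrees with multiplicity: 6 = 6.

6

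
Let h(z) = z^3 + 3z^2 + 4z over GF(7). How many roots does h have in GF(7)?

Evaluate at each of the 7 elements of GF(7):
h(0) = 0 → root; h(1) = 1; h(2) = 0 → root; h(3) = 3; h(4) = 2; h(5) = 3; h(6) = 5.
Roots: {0, 2}.

2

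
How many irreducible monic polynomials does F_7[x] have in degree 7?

117648

x^(7^7) − x is the product of all monic irreducibles of degree dividing 7; Möbius inversion gives N = (1/7) Σ μ(7/d)·7^d.
Divisors of 7: 1, 7; μ(7/d) for each: -1, 1.
Σ = − 7^1 + 7^7 = 823536.
N = 823536/7 = 117648.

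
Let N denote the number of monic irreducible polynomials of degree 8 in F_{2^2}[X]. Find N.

Gauss's count: N_{4}(8) = (1/8) Σ_{d|8} μ(8/d)·4^d.
Divisors of 8: 1, 2, 4, 8; μ(8/d) for each: 0, 0, -1, 1.
Σ = − 4^4 + 4^8 = 65280.
N = 65280/8 = 8160.

8160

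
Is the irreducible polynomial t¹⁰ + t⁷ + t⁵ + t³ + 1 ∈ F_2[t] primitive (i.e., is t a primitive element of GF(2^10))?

No

Write f(t) = t¹⁰ + t⁷ + t⁵ + t³ + 1.
|GF(2^10)^×| = 2^10 − 1 = 1023. Prime factorization: 1023 = 3·11·31.
f is primitive ⇔ t has order 1023 in GF(2)[t]/(f), i.e. t^(1023/q) ≠ 1 for each prime q | 1023.
t^(341) mod f = t⁸ + t⁶ + t⁴ + t.
t^(93) mod f = t⁹ + t⁷ + t⁶ + t⁴ + t + 1.
t^(33) mod f = 1
Since t^(33) = 1, the order of t divides 33 < 1023; not primitive.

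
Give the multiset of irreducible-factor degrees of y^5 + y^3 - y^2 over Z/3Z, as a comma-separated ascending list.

Write g(y) = y^5 + y^3 - y^2.
Roots in Z/3Z: g(0) = 0 → root; g(1) = 1; g(2) = 0 → root.
Linear factors from roots: (y), (y + 1).
Complete factorization: g(y) = (y + 1)·(y)^2·(y^2 - y - 1).
Factor degrees with multiplicity: 1 + 1 + 1 + 2 = 5.

1, 1, 1, 2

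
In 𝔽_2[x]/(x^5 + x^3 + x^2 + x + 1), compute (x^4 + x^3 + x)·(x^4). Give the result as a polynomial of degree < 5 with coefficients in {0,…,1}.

Multiply in 𝔽_2[x]: (x^4 + x^3 + x)·(x^4) = x^8 + x^7 + x^5.
Reduce using x^5 ≡ x^3 + x^2 + x + 1 (mod x^5 + x^3 + x^2 + x + 1).
Reduced: x^4 + x^2 + 1.

x^4 + x^2 + 1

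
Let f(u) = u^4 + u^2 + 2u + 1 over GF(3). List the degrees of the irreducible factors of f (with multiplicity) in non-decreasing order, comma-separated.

Roots in GF(3): f(0) = 1; f(1) = 2; f(2) = 1.
Complete factorization: f(u) = (u^4 + u^2 + 2u + 1).
Factor degrees with multiplicity: 4 = 4.

4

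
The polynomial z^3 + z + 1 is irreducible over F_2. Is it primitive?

Write f(z) = z^3 + z + 1.
|GF(2^3)^×| = 2^3 − 1 = 7. Prime factorization: 7 = 7.
f is primitive ⇔ z has order 7 in GF(2)[z]/(f), i.e. z^(7/q) ≠ 1 for each prime q | 7.
z^(1) mod f = z.
None equal 1, so z has full order 7; f is primitive.

Yes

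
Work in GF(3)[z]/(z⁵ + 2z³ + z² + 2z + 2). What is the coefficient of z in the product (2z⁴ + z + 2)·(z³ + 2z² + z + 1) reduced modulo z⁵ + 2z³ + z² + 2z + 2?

Multiply in GF(3)[z]: (2z⁴ + z + 2)·(z³ + 2z² + z + 1) = 2z⁷ + z⁶ + 2z⁵ + z³ + 2z² + 2.
Reduce using z⁵ ≡ z³ + 2z² + z + 1 (mod z⁵ + 2z³ + z² + 2z + 2).
Reduced: 2z⁴ + z² + 2z.

2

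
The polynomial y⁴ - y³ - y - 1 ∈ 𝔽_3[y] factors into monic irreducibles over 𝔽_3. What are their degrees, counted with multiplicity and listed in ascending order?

Write g(y) = y⁴ - y³ - y - 1.
Roots in 𝔽_3: g(0) = 2; g(1) = 1; g(2) = 2.
Complete factorization: g(y) = (y² + 1)·(y² - y - 1).
Factor degrees with multiplicity: 2 + 2 = 4.

2, 2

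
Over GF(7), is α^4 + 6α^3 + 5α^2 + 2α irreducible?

No

Write P(α) = α^4 + 6α^3 + 5α^2 + 2α.
Check for roots in GF(7): P(0) = 0 → root; P(1) = 0 → root; P(2) = 4; P(3) = 0 → root; P(4) = 0 → root; P(5) = 5; P(6) = 5.
P(0) = 0, so (α) divides P(α); P is reducible.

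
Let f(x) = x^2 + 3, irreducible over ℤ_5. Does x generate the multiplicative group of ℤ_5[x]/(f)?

No

|GF(5^2)^×| = 5^2 − 1 = 24. Prime factorization: 24 = 2^3·3.
f is primitive ⇔ x has order 24 in GF(5)[x]/(f), i.e. x^(24/q) ≠ 1 for each prime q | 24.
x^(12) mod f = 4.
x^(8) mod f = 1
Since x^(8) = 1, the order of x divides 8 < 24; not primitive.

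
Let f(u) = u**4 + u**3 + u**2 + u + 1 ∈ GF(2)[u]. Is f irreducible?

Yes

Check for roots in GF(2): f(0) = 1; f(1) = 1.
No roots, so no linear factors.
Monic irreducibles of degree 2 over GF(2): u**2 + u + 1.
None of them divide f (all give nonzero remainder).
No irreducible factor of degree ≤ 2 exists, so f is irreducible over GF(2).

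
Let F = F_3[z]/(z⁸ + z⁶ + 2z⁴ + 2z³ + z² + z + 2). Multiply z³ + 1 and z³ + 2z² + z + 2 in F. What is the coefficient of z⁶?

1

Multiply in F_3[z]: (z³ + 1)·(z³ + 2z² + z + 2) = z⁶ + 2z⁵ + z⁴ + 2z² + z + 2.
Reduced: z⁶ + 2z⁵ + z⁴ + 2z² + z + 2.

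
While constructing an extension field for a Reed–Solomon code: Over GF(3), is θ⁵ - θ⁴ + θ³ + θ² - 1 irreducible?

No

Write f(θ) = θ⁵ - θ⁴ + θ³ + θ² - 1.
Check for roots in GF(3): f(0) = 2; f(1) = 1; f(2) = 0 → root.
f(2) = 0, so (θ − 2) divides f(θ); f is reducible.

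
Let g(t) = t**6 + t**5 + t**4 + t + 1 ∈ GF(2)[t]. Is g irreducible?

Yes

Check for roots in GF(2): g(0) = 1; g(1) = 1.
No roots, so no linear factors.
Monic irreducibles of degree 2 over GF(2): t**2 + t + 1.
None of them divide g (all give nonzero remainder).
Monic irreducibles of degree 3 over GF(2): t**3 + t + 1, t**3 + t**2 + 1.
None of them divide g (all give nonzero remainder).
No irreducible factor of degree ≤ 3 exists, so g is irreducible over GF(2).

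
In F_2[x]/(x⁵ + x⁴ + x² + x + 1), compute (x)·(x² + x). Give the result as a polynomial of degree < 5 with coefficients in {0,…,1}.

x^3 + x^2

Multiply in F_2[x]: (x)·(x² + x) = x³ + x².
Reduced: x³ + x².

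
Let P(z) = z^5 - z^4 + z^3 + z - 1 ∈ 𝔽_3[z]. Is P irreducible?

Check for roots in 𝔽_3: P(0) = 2; P(1) = 1; P(2) = 1.
No roots, so no linear factors.
Monic irreducibles of degree 2 over GF(3): z^2 + 1, z^2 + z - 1, z^2 - z - 1.
None of them divide P (all give nonzero remainder).
No irreducible factor of degree ≤ 2 exists, so P is irreducible over GF(3).

Yes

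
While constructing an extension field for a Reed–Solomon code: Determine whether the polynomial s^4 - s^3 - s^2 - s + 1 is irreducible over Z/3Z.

Write P(s) = s^4 - s^3 - s^2 - s + 1.
Check for roots in Z/3Z: P(0) = 1; P(1) = 2; P(2) = 0 → root.
P(2) = 0, so (s − 2) divides P(s); P is reducible.

No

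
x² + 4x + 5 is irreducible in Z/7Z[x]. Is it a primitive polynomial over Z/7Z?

Write f(x) = x² + 4x + 5.
|GF(7^2)^×| = 7^2 − 1 = 48. Prime factorization: 48 = 2^4·3.
f is primitive ⇔ x has order 48 in GF(7)[x]/(f), i.e. x^(48/q) ≠ 1 for each prime q | 48.
x^(24) mod f = 6.
x^(16) mod f = 4.
None equal 1, so x has full order 48; f is primitive.

Yes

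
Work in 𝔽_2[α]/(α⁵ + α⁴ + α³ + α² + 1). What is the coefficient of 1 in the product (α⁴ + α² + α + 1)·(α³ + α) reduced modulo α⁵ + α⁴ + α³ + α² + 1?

Multiply in 𝔽_2[α]: (α⁴ + α² + α + 1)·(α³ + α) = α⁷ + α⁴ + α² + α.
Reduce using α⁵ ≡ α⁴ + α³ + α² + 1 (mod α⁵ + α⁴ + α³ + α² + 1).
Reduced: α⁴ + α³.

0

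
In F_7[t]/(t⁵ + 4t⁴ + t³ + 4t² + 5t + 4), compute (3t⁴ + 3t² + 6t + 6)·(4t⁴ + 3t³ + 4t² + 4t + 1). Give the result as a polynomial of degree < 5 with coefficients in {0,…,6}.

Multiply in F_7[t]: (3t⁴ + 3t² + 6t + 6)·(4t⁴ + 3t³ + 4t² + 4t + 1) = 5t⁸ + 2t⁷ + 3t⁶ + 3t⁵ + t⁴ + 5t³ + 2t² + 2t + 6.
Reduce using t⁵ ≡ 3t⁴ + 6t³ + 3t² + 2t + 3 (mod t⁵ + 4t⁴ + t³ + 4t² + 5t + 4).
Reduced: 2t⁴ + 4t³ + 4t + 2.

2t^4 + 4t^3 + 4t + 2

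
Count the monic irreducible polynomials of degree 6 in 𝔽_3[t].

Gauss's count: N_{3}(6) = (1/6) Σ_{d|6} μ(6/d)·3^d.
Divisors of 6: 1, 2, 3, 6; μ(6/d) for each: 1, -1, -1, 1.
Σ = 3^1 − 3^2 − 3^3 + 3^6 = 696.
N = 696/6 = 116.

116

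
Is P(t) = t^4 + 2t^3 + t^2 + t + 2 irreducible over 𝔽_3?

Check for roots in 𝔽_3: P(0) = 2; P(1) = 1; P(2) = 1.
No roots, so no linear factors.
Monic irreducibles of degree 2 over GF(3): t^2 + 1, t^2 + t + 2, t^2 + 2t + 2.
None of them divide P (all give nonzero remainder).
No irreducible factor of degree ≤ 2 exists, so P is irreducible over GF(3).

Yes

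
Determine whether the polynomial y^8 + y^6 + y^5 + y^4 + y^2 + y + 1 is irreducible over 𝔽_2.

Write m(y) = y^8 + y^6 + y^5 + y^4 + y^2 + y + 1.
Check for roots in 𝔽_2: m(0) = 1; m(1) = 1.
No roots, so no linear factors.
Monic irreducibles of degree 2 over GF(2): y^2 + y + 1.
None of them divide m (all give nonzero remainder).
Monic irreducibles of degree 3 over GF(2): y^3 + y + 1, y^3 + y^2 + 1.
None of them divide m (all give nonzero remainder).
Monic irreducibles of degree 4 over GF(2): y^4 + y + 1, y^4 + y^3 + 1, y^4 + y^3 + y^2 + y + 1.
None of them divide m (all give nonzero remainder).
No irreducible factor of degree ≤ 4 exists, so m is irreducible over GF(2).

Yes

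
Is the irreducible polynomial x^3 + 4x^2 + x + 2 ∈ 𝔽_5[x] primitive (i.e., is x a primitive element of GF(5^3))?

Yes

Write f(x) = x^3 + 4x^2 + x + 2.
|GF(5^3)^×| = 5^3 − 1 = 124. Prime factorization: 124 = 2^2·31.
f is primitive ⇔ x has order 124 in GF(5)[x]/(f), i.e. x^(124/q) ≠ 1 for each prime q | 124.
x^(62) mod f = 4.
x^(4) mod f = 2x + 3.
None equal 1, so x has full order 124; f is primitive.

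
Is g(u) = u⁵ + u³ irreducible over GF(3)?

No

Check for roots in GF(3): g(0) = 0 → root; g(1) = 2; g(2) = 1.
g(0) = 0, so (u) divides g(u); g is reducible.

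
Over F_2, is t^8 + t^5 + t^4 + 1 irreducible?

No

Write P(t) = t^8 + t^5 + t^4 + 1.
Check for roots in F_2: P(0) = 1; P(1) = 0 → root.
P(1) = 0, so (t − 1) divides P(t); P is reducible.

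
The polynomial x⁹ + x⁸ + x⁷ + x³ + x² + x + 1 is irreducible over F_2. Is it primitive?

Write f(x) = x⁹ + x⁸ + x⁷ + x³ + x² + x + 1.
|GF(2^9)^×| = 2^9 − 1 = 511. Prime factorization: 511 = 7·73.
f is primitive ⇔ x has order 511 in GF(2)[x]/(f), i.e. x^(511/q) ≠ 1 for each prime q | 511.
x^(73) mod f = x⁷ + x⁶ + x⁵ + x⁴ + x³.
x^(7) mod f = x⁷.
None equal 1, so x has full order 511; f is primitive.

Yes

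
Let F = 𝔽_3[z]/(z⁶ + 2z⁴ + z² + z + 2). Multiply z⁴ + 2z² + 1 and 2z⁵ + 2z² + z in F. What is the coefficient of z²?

Multiply in 𝔽_3[z]: (z⁴ + 2z² + 1)·(2z⁵ + 2z² + z) = 2z⁹ + z⁷ + 2z⁶ + z⁴ + 2z³ + 2z² + z.
Reduce using z⁶ ≡ z⁴ + 2z² + 2z + 1 (mod z⁶ + 2z⁴ + z² + z + 2).
Reduced: z⁵ + z⁴ + z³ + 2z + 2.

0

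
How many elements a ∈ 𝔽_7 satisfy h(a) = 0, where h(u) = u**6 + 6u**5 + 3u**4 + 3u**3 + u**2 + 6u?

Evaluate at each of the 7 elements of 𝔽_7:
h(0) = 0 → root; h(1) = 6; h(2) = 1; h(3) = 4; h(4) = 5; h(5) = 0 → root; h(6) = 4.
Roots: {0, 5}.

2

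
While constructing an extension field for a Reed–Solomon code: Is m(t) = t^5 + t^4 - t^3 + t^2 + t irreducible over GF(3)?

No

Check for roots in GF(3): m(0) = 0 → root; m(1) = 0 → root; m(2) = 1.
m(0) = 0, so (t) divides m(t); m is reducible.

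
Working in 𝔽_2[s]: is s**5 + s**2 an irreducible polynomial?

Write m(s) = s**5 + s**2.
Check for roots in 𝔽_2: m(0) = 0 → root; m(1) = 0 → root.
m(0) = 0, so (s) divides m(s); m is reducible.

No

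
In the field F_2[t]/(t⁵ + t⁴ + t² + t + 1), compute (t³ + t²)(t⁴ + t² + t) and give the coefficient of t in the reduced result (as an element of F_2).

1

Multiply in F_2[t]: (t³ + t²)·(t⁴ + t² + t) = t⁷ + t⁶ + t⁵ + t³.
Reduce using t⁵ ≡ t⁴ + t² + t + 1 (mod t⁵ + t⁴ + t² + t + 1).
Reduced: t + 1.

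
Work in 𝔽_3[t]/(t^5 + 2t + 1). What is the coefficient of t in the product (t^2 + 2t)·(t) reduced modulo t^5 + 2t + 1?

0

Multiply in 𝔽_3[t]: (t^2 + 2t)·(t) = t^3 + 2t^2.
Reduced: t^3 + 2t^2.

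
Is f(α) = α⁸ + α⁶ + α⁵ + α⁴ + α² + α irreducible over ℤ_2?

Check for roots in ℤ_2: f(0) = 0 → root; f(1) = 0 → root.
f(0) = 0, so (α) divides f(α); f is reducible.

No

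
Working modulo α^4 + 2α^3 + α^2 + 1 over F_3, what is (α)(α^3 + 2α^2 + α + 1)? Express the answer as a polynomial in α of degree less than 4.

α + 2

Multiply in F_3[α]: (α)·(α^3 + 2α^2 + α + 1) = α^4 + 2α^3 + α^2 + α.
Reduce using α^4 ≡ α^3 + 2α^2 + 2 (mod α^4 + 2α^3 + α^2 + 1).
Reduced: α + 2.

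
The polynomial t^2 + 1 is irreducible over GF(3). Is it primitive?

No

Write f(t) = t^2 + 1.
|GF(3^2)^×| = 3^2 − 1 = 8. Prime factorization: 8 = 2^3.
f is primitive ⇔ t has order 8 in GF(3)[t]/(f), i.e. t^(8/q) ≠ 1 for each prime q | 8.
t^(4) mod f = 1
Since t^(4) = 1, the order of t divides 4 < 8; not primitive.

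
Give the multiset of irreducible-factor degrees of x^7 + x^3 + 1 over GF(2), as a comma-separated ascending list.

7

Write h(x) = x^7 + x^3 + 1.
Roots in GF(2): h(0) = 1; h(1) = 1.
Complete factorization: h(x) = (x^7 + x^3 + 1).
Factor degrees with multiplicity: 7 = 7.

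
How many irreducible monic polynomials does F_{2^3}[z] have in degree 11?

x^(8^11) − x is the product of all monic irreducibles of degree dividing 11; Möbius inversion gives N = (1/11) Σ μ(11/d)·8^d.
Divisors of 11: 1, 11; μ(11/d) for each: -1, 1.
Σ = − 8^1 + 8^11 = 8589934584.
N = 8589934584/11 = 780903144.

780903144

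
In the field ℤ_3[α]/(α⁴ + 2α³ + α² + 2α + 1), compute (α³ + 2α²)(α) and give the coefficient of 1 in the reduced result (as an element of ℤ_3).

Multiply in ℤ_3[α]: (α³ + 2α²)·(α) = α⁴ + 2α³.
Reduce using α⁴ ≡ α³ + 2α² + α + 2 (mod α⁴ + 2α³ + α² + 2α + 1).
Reduced: 2α² + α + 2.

2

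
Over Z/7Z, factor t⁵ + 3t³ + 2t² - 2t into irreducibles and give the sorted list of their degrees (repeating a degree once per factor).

1, 1, 1, 2

Write h(t) = t⁵ + 3t³ + 2t² - 2t.
Linear factors from roots: (t), (t - 3), (t + 1).
Complete factorization: h(t) = (t)·(t + 1)·(t - 3)·(t² + 2t + 3).
Factor degrees with multiplicity: 1 + 1 + 1 + 2 = 5.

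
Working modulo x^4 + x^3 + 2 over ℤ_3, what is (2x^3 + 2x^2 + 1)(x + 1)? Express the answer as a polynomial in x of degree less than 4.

Multiply in ℤ_3[x]: (2x^3 + 2x^2 + 1)·(x + 1) = 2x^4 + x^3 + 2x^2 + x + 1.
Reduce using x^4 ≡ 2x^3 + 1 (mod x^4 + x^3 + 2).
Reduced: 2x^3 + 2x^2 + x.

2x^3 + 2x^2 + x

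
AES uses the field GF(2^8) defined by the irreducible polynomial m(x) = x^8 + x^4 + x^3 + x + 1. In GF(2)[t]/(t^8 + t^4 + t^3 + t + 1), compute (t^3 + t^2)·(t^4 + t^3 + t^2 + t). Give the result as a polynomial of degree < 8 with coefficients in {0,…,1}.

t^7 + t^3

Multiply in GF(2)[t]: (t^3 + t^2)·(t^4 + t^3 + t^2 + t) = t^7 + t^3.
Reduced: t^7 + t^3.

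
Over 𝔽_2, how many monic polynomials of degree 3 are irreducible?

2

The number of monic irreducibles of degree 3 over GF(2) is (1/3)·Σ_{d∣3} μ(3/d) 2^d.
Divisors of 3: 1, 3; μ(3/d) for each: -1, 1.
Σ = − 2^1 + 2^3 = 6.
N = 6/3 = 2.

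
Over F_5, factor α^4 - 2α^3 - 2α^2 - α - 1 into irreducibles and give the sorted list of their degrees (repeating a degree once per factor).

Write g(α) = α^4 - 2α^3 - 2α^2 - α - 1.
Roots in F_5: g(0) = 4; g(1) = 0 → root; g(2) = 4; g(3) = 0 → root; g(4) = 1.
Linear factors from roots: (α - 1), (α + 2).
Complete factorization: g(α) = (α + 2)·(α - 1)·(α^2 + 2α - 2).
Factor degrees with multiplicity: 1 + 1 + 2 = 4.

1, 1, 2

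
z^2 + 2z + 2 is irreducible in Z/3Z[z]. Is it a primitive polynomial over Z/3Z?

Write f(z) = z^2 + 2z + 2.
|GF(3^2)^×| = 3^2 − 1 = 8. Prime factorization: 8 = 2^3.
f is primitive ⇔ z has order 8 in GF(3)[z]/(f), i.e. z^(8/q) ≠ 1 for each prime q | 8.
z^(4) mod f = 2.
None equal 1, so z has full order 8; f is primitive.

Yes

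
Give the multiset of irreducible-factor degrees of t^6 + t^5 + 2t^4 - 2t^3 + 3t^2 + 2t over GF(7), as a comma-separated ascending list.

1, 1, 1, 1, 2

Write g(t) = t^6 + t^5 + 2t^4 - 2t^3 + 3t^2 + 2t.
Linear factors from roots: (t), (t - 1), (t - 3).
Complete factorization: g(t) = (t)·(t - 3)·(t - 1)^2·(t^2 - t - 3).
Factor degrees with multiplicity: 1 + 1 + 1 + 1 + 2 = 6.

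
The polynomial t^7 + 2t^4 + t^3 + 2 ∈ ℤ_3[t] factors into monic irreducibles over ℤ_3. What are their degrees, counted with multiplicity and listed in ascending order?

1, 1, 1, 2, 2

Write h(t) = t^7 + 2t^4 + t^3 + 2.
Roots in ℤ_3: h(0) = 2; h(1) = 0 → root; h(2) = 2.
Linear factors from roots: (t + 2).
Complete factorization: h(t) = (t + 2)^3·(t^2 + t + 2)·(t^2 + 2t + 2).
Factor degrees with multiplicity: 1 + 1 + 1 + 2 + 2 = 7.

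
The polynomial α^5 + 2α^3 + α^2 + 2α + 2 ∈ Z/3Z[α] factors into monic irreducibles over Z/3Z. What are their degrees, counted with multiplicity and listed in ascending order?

Write h(α) = α^5 + 2α^3 + α^2 + 2α + 2.
Roots in Z/3Z: h(0) = 2; h(1) = 2; h(2) = 1.
Complete factorization: h(α) = (α^5 + 2α^3 + α^2 + 2α + 2).
Factor degrees with multiplicity: 5 = 5.

5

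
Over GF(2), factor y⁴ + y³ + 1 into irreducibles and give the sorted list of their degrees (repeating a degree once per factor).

Write g(y) = y⁴ + y³ + 1.
Roots in GF(2): g(0) = 1; g(1) = 1.
Complete factorization: g(y) = (y⁴ + y³ + 1).
Factor degrees with multiplicity: 4 = 4.

4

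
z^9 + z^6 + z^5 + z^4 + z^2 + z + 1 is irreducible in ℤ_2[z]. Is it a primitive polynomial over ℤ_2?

Write f(z) = z^9 + z^6 + z^5 + z^4 + z^2 + z + 1.
|GF(2^9)^×| = 2^9 − 1 = 511. Prime factorization: 511 = 7·73.
f is primitive ⇔ z has order 511 in GF(2)[z]/(f), i.e. z^(511/q) ≠ 1 for each prime q | 511.
z^(73) mod f = z^8 + z^7 + z^6 + z^3 + z^2 + 1.
z^(7) mod f = z^7.
None equal 1, so z has full order 511; f is primitive.

Yes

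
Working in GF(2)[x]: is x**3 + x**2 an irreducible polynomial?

No

Write f(x) = x**3 + x**2.
Check for roots in GF(2): f(0) = 0 → root; f(1) = 0 → root.
f(0) = 0, so (x) divides f(x); f is reducible.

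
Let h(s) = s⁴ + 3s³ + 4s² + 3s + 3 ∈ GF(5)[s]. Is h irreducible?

No

Check for roots in GF(5): h(0) = 3; h(1) = 4; h(2) = 0 → root; h(3) = 0 → root; h(4) = 2.
h(2) = 0, so (s − 2) divides h(s); h is reducible.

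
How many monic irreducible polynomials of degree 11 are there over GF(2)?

Gauss's count: N_{2}(11) = (1/11) Σ_{d|11} μ(11/d)·2^d.
Divisors of 11: 1, 11; μ(11/d) for each: -1, 1.
Σ = − 2^1 + 2^11 = 2046.
N = 2046/11 = 186.

186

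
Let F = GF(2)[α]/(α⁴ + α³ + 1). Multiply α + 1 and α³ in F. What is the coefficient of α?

Multiply in GF(2)[α]: (α + 1)·(α³) = α⁴ + α³.
Reduce using α⁴ ≡ α³ + 1 (mod α⁴ + α³ + 1).
Reduced: 1.

0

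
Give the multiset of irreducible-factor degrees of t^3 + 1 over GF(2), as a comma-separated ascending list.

1, 2

Write f(t) = t^3 + 1.
Roots in GF(2): f(0) = 1; f(1) = 0 → root.
Linear factors from roots: (t + 1).
Complete factorization: f(t) = (t + 1)·(t^2 + t + 1).
Factor degrees with multiplicity: 1 + 2 = 3.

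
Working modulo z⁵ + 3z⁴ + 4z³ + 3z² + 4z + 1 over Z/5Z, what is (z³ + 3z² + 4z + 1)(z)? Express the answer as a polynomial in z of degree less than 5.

z^4 + 3z^3 + 4z^2 + z

Multiply in Z/5Z[z]: (z³ + 3z² + 4z + 1)·(z) = z⁴ + 3z³ + 4z² + z.
Reduced: z⁴ + 3z³ + 4z² + z.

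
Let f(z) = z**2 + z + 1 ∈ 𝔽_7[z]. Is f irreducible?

No

Check for roots in 𝔽_7: f(0) = 1; f(1) = 3; f(2) = 0 → root; f(3) = 6; f(4) = 0 → root; f(5) = 3; f(6) = 1.
f(2) = 0, so (z − 2) divides f(z); f is reducible.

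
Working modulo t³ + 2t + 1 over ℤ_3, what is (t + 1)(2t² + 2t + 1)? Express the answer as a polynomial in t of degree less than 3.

t^2 + 2t + 2

Multiply in ℤ_3[t]: (t + 1)·(2t² + 2t + 1) = 2t³ + t² + 1.
Reduce using t³ ≡ t + 2 (mod t³ + 2t + 1).
Reduced: t² + 2t + 2.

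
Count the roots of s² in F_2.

Write P(s) = s².
Evaluate at each of the 2 elements of F_2:
P(0) = 0 → root; P(1) = 1.
Roots: {0}.

1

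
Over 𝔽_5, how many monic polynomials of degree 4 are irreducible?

150

The number of monic irreducibles of degree 4 over GF(5) is (1/4)·Σ_{d∣4} μ(4/d) 5^d.
Divisors of 4: 1, 2, 4; μ(4/d) for each: 0, -1, 1.
Σ = − 5^2 + 5^4 = 600.
N = 600/4 = 150.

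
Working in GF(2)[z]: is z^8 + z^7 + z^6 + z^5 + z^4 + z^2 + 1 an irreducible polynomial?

Write P(z) = z^8 + z^7 + z^6 + z^5 + z^4 + z^2 + 1.
Check for roots in GF(2): P(0) = 1; P(1) = 1.
No roots, so no linear factors.
Monic irreducibles of degree 2 over GF(2): z^2 + z + 1.
None of them divide P (all give nonzero remainder).
Monic irreducibles of degree 3 over GF(2): z^3 + z + 1, z^3 + z^2 + 1.
None of them divide P (all give nonzero remainder).
Monic irreducibles of degree 4 over GF(2): z^4 + z + 1, z^4 + z^3 + 1, z^4 + z^3 + z^2 + z + 1.
None of them divide P (all give nonzero remainder).
No irreducible factor of degree ≤ 4 exists, so P is irreducible over GF(2).

Yes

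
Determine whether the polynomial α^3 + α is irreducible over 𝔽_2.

Write m(α) = α^3 + α.
Check for roots in 𝔽_2: m(0) = 0 → root; m(1) = 0 → root.
m(0) = 0, so (α) divides m(α); m is reducible.

No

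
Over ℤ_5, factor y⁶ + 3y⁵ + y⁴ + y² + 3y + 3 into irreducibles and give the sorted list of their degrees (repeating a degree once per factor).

1, 1, 1, 1, 2

Write f(y) = y⁶ + 3y⁵ + y⁴ + y² + 3y + 3.
Roots in ℤ_5: f(0) = 3; f(1) = 2; f(2) = 4; f(3) = 0 → root; f(4) = 0 → root.
Linear factors from roots: (y + 2), (y + 1).
Complete factorization: f(y) = (y + 1)·(y + 2)^3·(y² + y + 1).
Factor degrees with multiplicity: 1 + 1 + 1 + 1 + 2 = 6.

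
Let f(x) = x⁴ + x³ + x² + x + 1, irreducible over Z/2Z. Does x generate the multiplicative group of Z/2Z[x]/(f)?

|GF(2^4)^×| = 2^4 − 1 = 15. Prime factorization: 15 = 3·5.
f is primitive ⇔ x has order 15 in GF(2)[x]/(f), i.e. x^(15/q) ≠ 1 for each prime q | 15.
x^(5) mod f = 1
x^(3) mod f = x³.
Since x^(5) = 1, the order of x divides 5 < 15; not primitive.

No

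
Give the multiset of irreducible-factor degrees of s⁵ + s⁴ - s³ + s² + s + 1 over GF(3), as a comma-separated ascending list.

Write f(s) = s⁵ + s⁴ - s³ + s² + s + 1.
Roots in GF(3): f(0) = 1; f(1) = 1; f(2) = 2.
Complete factorization: f(s) = (s⁵ + s⁴ - s³ + s² + s + 1).
Factor degrees with multiplicity: 5 = 5.

5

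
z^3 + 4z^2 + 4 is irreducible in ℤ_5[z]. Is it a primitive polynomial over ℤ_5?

Write f(z) = z^3 + 4z^2 + 4.
|GF(5^3)^×| = 5^3 − 1 = 124. Prime factorization: 124 = 2^2·31.
f is primitive ⇔ z has order 124 in GF(5)[z]/(f), i.e. z^(124/q) ≠ 1 for each prime q | 124.
z^(62) mod f = 1
z^(4) mod f = z^2 + z + 1.
Since z^(62) = 1, the order of z divides 62 < 124; not primitive.

No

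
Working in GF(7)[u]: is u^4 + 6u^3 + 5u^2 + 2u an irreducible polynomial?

Write g(u) = u^4 + 6u^3 + 5u^2 + 2u.
Check for roots in GF(7): g(0) = 0 → root; g(1) = 0 → root; g(2) = 4; g(3) = 0 → root; g(4) = 0 → root; g(5) = 5; g(6) = 5.
g(0) = 0, so (u) divides g(u); g is reducible.

No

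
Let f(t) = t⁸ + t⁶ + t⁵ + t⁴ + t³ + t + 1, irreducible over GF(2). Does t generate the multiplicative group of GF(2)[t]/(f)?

No

|GF(2^8)^×| = 2^8 − 1 = 255. Prime factorization: 255 = 3·5·17.
f is primitive ⇔ t has order 255 in GF(2)[t]/(f), i.e. t^(255/q) ≠ 1 for each prime q | 255.
t^(85) mod f = 1
t^(51) mod f = t⁶ + t⁵ + t⁴ + t³.
t^(15) mod f = t⁷ + t⁵ + t⁴ + t³ + t².
Since t^(85) = 1, the order of t divides 85 < 255; not primitive.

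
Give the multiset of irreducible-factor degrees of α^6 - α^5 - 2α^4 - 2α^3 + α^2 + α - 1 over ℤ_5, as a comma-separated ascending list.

2, 2, 2

Write g(α) = α^6 - α^5 - 2α^4 - 2α^3 + α^2 + α - 1.
Roots in ℤ_5: g(0) = 4; g(1) = 2; g(2) = 4; g(3) = 1; g(4) = 1.
Complete factorization: g(α) = (α^2 + 2α - 2)·(α^2 - 2α - 2)·(α^2 - α + 1).
Factor degrees with multiplicity: 2 + 2 + 2 = 6.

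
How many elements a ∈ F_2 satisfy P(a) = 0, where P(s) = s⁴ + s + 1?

Evaluate at each of the 2 elements of F_2:
P(0) = 1; P(1) = 1.
No element is a root.

0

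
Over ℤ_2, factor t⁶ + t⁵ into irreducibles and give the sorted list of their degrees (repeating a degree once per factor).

Write g(t) = t⁶ + t⁵.
Roots in ℤ_2: g(0) = 0 → root; g(1) = 0 → root.
Linear factors from roots: (t), (t + 1).
Complete factorization: g(t) = (t + 1)·(t)^5.
Factor degrees with multiplicity: 1 + 1 + 1 + 1 + 1 + 1 = 6.

1, 1, 1, 1, 1, 1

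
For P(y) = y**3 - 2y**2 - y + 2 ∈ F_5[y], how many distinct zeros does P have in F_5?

3

Evaluate at each of the 5 elements of F_5:
P(0) = 2; P(1) = 0 → root; P(2) = 0 → root; P(3) = 3; P(4) = 0 → root.
Roots: {1, 2, 4}.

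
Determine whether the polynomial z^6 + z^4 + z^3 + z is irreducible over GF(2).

Write P(z) = z^6 + z^4 + z^3 + z.
Check for roots in GF(2): P(0) = 0 → root; P(1) = 0 → root.
P(0) = 0, so (z) divides P(z); P is reducible.

No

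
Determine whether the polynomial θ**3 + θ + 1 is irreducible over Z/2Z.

Write f(θ) = θ**3 + θ + 1.
Check for roots in Z/2Z: f(0) = 1; f(1) = 1.
No roots. A degree-3 polynomial over a field with no linear factor is irreducible.

Yes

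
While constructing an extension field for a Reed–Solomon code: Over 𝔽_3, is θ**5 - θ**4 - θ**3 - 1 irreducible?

Write P(θ) = θ**5 - θ**4 - θ**3 - 1.
Check for roots in 𝔽_3: P(0) = 2; P(1) = 1; P(2) = 1.
No roots, so no linear factors.
Monic irreducibles of degree 2 over GF(3): θ**2 + 1, θ**2 + θ - 1, θ**2 - θ - 1.
None of them divide P (all give nonzero remainder).
No irreducible factor of degree ≤ 2 exists, so P is irreducible over GF(3).

Yes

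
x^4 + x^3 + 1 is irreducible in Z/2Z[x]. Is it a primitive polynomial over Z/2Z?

Yes

Write f(x) = x^4 + x^3 + 1.
|GF(2^4)^×| = 2^4 − 1 = 15. Prime factorization: 15 = 3·5.
f is primitive ⇔ x has order 15 in GF(2)[x]/(f), i.e. x^(15/q) ≠ 1 for each prime q | 15.
x^(5) mod f = x^3 + x + 1.
x^(3) mod f = x^3.
None equal 1, so x has full order 15; f is primitive.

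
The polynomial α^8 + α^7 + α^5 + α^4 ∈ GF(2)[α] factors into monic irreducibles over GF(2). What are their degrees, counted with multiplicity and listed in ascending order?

1, 1, 1, 1, 1, 1, 2

Write h(α) = α^8 + α^7 + α^5 + α^4.
Roots in GF(2): h(0) = 0 → root; h(1) = 0 → root.
Linear factors from roots: (α), (α + 1).
Complete factorization: h(α) = (α + 1)^2·(α)^4·(α^2 + α + 1).
Factor degrees with multiplicity: 1 + 1 + 1 + 1 + 1 + 1 + 2 = 8.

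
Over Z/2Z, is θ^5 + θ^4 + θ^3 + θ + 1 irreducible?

Write P(θ) = θ^5 + θ^4 + θ^3 + θ + 1.
Check for roots in Z/2Z: P(0) = 1; P(1) = 1.
No roots, so no linear factors.
Monic irreducibles of degree 2 over GF(2): θ^2 + θ + 1.
None of them divide P (all give nonzero remainder).
No irreducible factor of degree ≤ 2 exists, so P is irreducible over GF(2).

Yes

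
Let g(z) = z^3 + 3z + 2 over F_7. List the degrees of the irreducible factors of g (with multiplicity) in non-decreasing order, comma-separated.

Complete factorization: g(z) = (z^3 + 3z + 2).
Factor degrees with multiplicity: 3 = 3.

3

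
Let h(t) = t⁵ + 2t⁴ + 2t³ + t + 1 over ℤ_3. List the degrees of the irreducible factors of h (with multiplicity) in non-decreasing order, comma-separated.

Roots in ℤ_3: h(0) = 1; h(1) = 1; h(2) = 2.
Complete factorization: h(t) = (t² + 1)·(t³ + 2t² + t + 1).
Factor degrees with multiplicity: 2 + 3 = 5.

2, 3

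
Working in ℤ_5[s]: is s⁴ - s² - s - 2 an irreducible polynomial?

Write P(s) = s⁴ - s² - s - 2.
Check for roots in ℤ_5: P(0) = 3; P(1) = 2; P(2) = 3; P(3) = 2; P(4) = 4.
No roots, so no linear factors.
Degree-2 irreducible divisors: test the 10 monic irreducibles of degree 2 over GF(5).
None of them divide P (all give nonzero remainder).
No irreducible factor of degree ≤ 2 exists, so P is irreducible over GF(5).

Yes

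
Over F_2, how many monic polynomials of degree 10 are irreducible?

99

By the necklace-counting formula, N_2(10) = (1/10) Σ_{d|10} μ(10/d)·2^d.
Divisors of 10: 1, 2, 5, 10; μ(10/d) for each: 1, -1, -1, 1.
Σ = 2^1 − 2^2 − 2^5 + 2^10 = 990.
N = 990/10 = 99.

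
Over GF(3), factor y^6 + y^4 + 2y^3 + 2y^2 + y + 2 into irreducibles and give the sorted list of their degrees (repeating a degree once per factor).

1, 1, 1, 3

Write h(y) = y^6 + y^4 + 2y^3 + 2y^2 + y + 2.
Roots in GF(3): h(0) = 2; h(1) = 0 → root; h(2) = 0 → root.
Linear factors from roots: (y + 2), (y + 1).
Complete factorization: h(y) = (y + 1)·(y + 2)^2·(y^3 + y^2 + 2).
Factor degrees with multiplicity: 1 + 1 + 1 + 3 = 6.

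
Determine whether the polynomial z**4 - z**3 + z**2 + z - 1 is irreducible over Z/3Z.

Write h(z) = z**4 - z**3 + z**2 + z - 1.
Check for roots in Z/3Z: h(0) = 2; h(1) = 1; h(2) = 1.
No roots, so no linear factors.
Monic irreducibles of degree 2 over GF(3): z**2 + 1, z**2 + z - 1, z**2 - z - 1.
None of them divide h (all give nonzero remainder).
No irreducible factor of degree ≤ 2 exists, so h is irreducible over GF(3).

Yes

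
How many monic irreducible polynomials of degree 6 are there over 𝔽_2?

The number of monic irreducibles of degree 6 over GF(2) is (1/6)·Σ_{d∣6} μ(6/d) 2^d.
Divisors of 6: 1, 2, 3, 6; μ(6/d) for each: 1, -1, -1, 1.
Σ = 2^1 − 2^2 − 2^3 + 2^6 = 54.
N = 54/6 = 9.

9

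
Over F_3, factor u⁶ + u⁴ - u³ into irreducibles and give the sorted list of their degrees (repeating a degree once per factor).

Write f(u) = u⁶ + u⁴ - u³.
Roots in F_3: f(0) = 0 → root; f(1) = 1; f(2) = 0 → root.
Linear factors from roots: (u), (u + 1).
Complete factorization: f(u) = (u + 1)·(u)^3·(u² - u - 1).
Factor degrees with multiplicity: 1 + 1 + 1 + 1 + 2 = 6.

1, 1, 1, 1, 2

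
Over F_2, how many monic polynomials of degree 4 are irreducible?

3

x^(2^4) − x is the product of all monic irreducibles of degree dividing 4; Möbius inversion gives N = (1/4) Σ μ(4/d)·2^d.
Divisors of 4: 1, 2, 4; μ(4/d) for each: 0, -1, 1.
Σ = − 2^2 + 2^4 = 12.
N = 12/4 = 3.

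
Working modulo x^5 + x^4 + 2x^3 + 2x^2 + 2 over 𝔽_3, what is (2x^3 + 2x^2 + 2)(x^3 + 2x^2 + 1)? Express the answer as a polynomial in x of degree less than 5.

2x^4 + x^3 + x^2 + 2x

Multiply in 𝔽_3[x]: (2x^3 + 2x^2 + 2)·(x^3 + 2x^2 + 1) = 2x^6 + x^4 + x^3 + 2.
Reduce using x^5 ≡ 2x^4 + x^3 + x^2 + 1 (mod x^5 + x^4 + 2x^3 + 2x^2 + 2).
Reduced: 2x^4 + x^3 + x^2 + 2x.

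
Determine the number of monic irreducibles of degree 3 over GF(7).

x^(7^3) − x is the product of all monic irreducibles of degree dividing 3; Möbius inversion gives N = (1/3) Σ μ(3/d)·7^d.
Divisors of 3: 1, 3; μ(3/d) for each: -1, 1.
Σ = − 7^1 + 7^3 = 336.
N = 336/3 = 112.

112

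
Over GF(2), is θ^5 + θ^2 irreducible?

Write f(θ) = θ^5 + θ^2.
Check for roots in GF(2): f(0) = 0 → root; f(1) = 0 → root.
f(0) = 0, so (θ) divides f(θ); f is reducible.

No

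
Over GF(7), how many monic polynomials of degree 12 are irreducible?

x^(7^12) − x is the product of all monic irreducibles of degree dividing 12; Möbius inversion gives N = (1/12) Σ μ(12/d)·7^d.
Divisors of 12: 1, 2, 3, 4, 6, 12; μ(12/d) for each: 0, 1, 0, -1, -1, 1.
Σ = 7^2 − 7^4 − 7^6 + 7^12 = 13841167200.
N = 13841167200/12 = 1153430600.

1153430600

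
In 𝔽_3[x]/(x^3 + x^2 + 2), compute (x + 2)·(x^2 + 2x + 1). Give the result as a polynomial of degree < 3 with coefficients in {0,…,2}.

2x

Multiply in 𝔽_3[x]: (x + 2)·(x^2 + 2x + 1) = x^3 + x^2 + 2x + 2.
Reduce using x^3 ≡ 2x^2 + 1 (mod x^3 + x^2 + 2).
Reduced: 2x.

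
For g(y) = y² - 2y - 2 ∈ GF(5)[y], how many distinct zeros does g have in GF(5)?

0

Evaluate at each of the 5 elements of GF(5):
g(0) = 3; g(1) = 2; g(2) = 3; g(3) = 1; g(4) = 1.
No element is a root.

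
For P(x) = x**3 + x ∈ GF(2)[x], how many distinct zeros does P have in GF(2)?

Evaluate at each of the 2 elements of GF(2):
P(0) = 0 → root; P(1) = 0 → root.
Roots: {0, 1}.

2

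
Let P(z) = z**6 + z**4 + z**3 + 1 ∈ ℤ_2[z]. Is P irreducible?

No

Check for roots in ℤ_2: P(0) = 1; P(1) = 0 → root.
P(1) = 0, so (z − 1) divides P(z); P is reducible.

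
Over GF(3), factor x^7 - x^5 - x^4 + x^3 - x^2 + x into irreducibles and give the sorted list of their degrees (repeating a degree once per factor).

1, 1, 1, 2, 2

Write g(x) = x^7 - x^5 - x^4 + x^3 - x^2 + x.
Roots in GF(3): g(0) = 0 → root; g(1) = 0 → root; g(2) = 2.
Linear factors from roots: (x), (x - 1).
Complete factorization: g(x) = (x)·(x - 1)^2·(x^2 + x - 1)^2.
Factor degrees with multiplicity: 1 + 1 + 1 + 2 + 2 = 7.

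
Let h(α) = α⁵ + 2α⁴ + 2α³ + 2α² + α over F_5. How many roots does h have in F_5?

Evaluate at each of the 5 elements of F_5:
h(0) = 0 → root; h(1) = 3; h(2) = 0 → root; h(3) = 0 → root; h(4) = 0 → root.
Roots: {0, 2, 3, 4}.

4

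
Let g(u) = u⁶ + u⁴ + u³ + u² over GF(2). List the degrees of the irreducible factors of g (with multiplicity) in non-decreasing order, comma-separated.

1, 1, 1, 3

Roots in GF(2): g(0) = 0 → root; g(1) = 0 → root.
Linear factors from roots: (u), (u + 1).
Complete factorization: g(u) = (u + 1)·(u)^2·(u³ + u² + 1).
Factor degrees with multiplicity: 1 + 1 + 1 + 3 = 6.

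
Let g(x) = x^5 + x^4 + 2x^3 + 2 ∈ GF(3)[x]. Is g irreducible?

No

Check for roots in GF(3): g(0) = 2; g(1) = 0 → root; g(2) = 0 → root.
g(1) = 0, so (x − 1) divides g(x); g is reducible.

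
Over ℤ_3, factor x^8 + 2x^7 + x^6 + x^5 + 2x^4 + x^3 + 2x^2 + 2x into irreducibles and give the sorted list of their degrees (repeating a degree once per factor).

Write h(x) = x^8 + 2x^7 + x^6 + x^5 + 2x^4 + x^3 + 2x^2 + 2x.
Roots in ℤ_3: h(0) = 0 → root; h(1) = 0 → root; h(2) = 0 → root.
Linear factors from roots: (x), (x + 2), (x + 1).
Complete factorization: h(x) = (x)·(x + 1)·(x + 2)·(x^2 + 1)·(x^3 + 2x^2 + x + 1).
Factor degrees with multiplicity: 1 + 1 + 1 + 2 + 3 = 8.

1, 1, 1, 2, 3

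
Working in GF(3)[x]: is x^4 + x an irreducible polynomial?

Write P(x) = x^4 + x.
Check for roots in GF(3): P(0) = 0 → root; P(1) = 2; P(2) = 0 → root.
P(0) = 0, so (x) divides P(x); P is reducible.

No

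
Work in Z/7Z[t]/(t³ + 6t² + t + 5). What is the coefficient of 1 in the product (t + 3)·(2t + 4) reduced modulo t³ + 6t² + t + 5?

Multiply in Z/7Z[t]: (t + 3)·(2t + 4) = 2t² + 3t + 5.
Reduced: 2t² + 3t + 5.

5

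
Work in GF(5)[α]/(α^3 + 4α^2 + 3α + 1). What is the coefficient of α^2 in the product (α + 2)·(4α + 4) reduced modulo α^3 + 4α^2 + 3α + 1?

4

Multiply in GF(5)[α]: (α + 2)·(4α + 4) = 4α^2 + 2α + 3.
Reduced: 4α^2 + 2α + 3.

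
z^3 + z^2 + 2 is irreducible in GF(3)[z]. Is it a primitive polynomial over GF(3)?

No

Write f(z) = z^3 + z^2 + 2.
|GF(3^3)^×| = 3^3 − 1 = 26. Prime factorization: 26 = 2·13.
f is primitive ⇔ z has order 26 in GF(3)[z]/(f), i.e. z^(26/q) ≠ 1 for each prime q | 26.
z^(13) mod f = 1
z^(2) mod f = z^2.
Since z^(13) = 1, the order of z divides 13 < 26; not primitive.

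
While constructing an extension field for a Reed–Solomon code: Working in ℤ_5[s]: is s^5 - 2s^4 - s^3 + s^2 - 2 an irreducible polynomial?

Yes

Write P(s) = s^5 - 2s^4 - s^3 + s^2 - 2.
Check for roots in ℤ_5: P(0) = 3; P(1) = 2; P(2) = 4; P(3) = 1; P(4) = 2.
No roots, so no linear factors.
Degree-2 irreducible divisors: test the 10 monic irreducibles of degree 2 over GF(5).
None of them divide P (all give nonzero remainder).
No irreducible factor of degree ≤ 2 exists, so P is irreducible over GF(5).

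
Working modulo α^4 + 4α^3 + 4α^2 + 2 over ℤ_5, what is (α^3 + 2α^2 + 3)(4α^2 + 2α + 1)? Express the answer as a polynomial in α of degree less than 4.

3α^3 + 3α^2 + 3α

Multiply in ℤ_5[α]: (α^3 + 2α^2 + 3)·(4α^2 + 2α + 1) = 4α^5 + 4α^2 + α + 3.
Reduce using α^4 ≡ α^3 + α^2 + 3 (mod α^4 + 4α^3 + 4α^2 + 2).
Reduced: 3α^3 + 3α^2 + 3α.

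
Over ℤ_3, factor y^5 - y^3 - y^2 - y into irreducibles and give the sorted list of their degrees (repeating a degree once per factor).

1, 1, 1, 2

Write g(y) = y^5 - y^3 - y^2 - y.
Roots in ℤ_3: g(0) = 0 → root; g(1) = 1; g(2) = 0 → root.
Linear factors from roots: (y), (y + 1).
Complete factorization: g(y) = (y)·(y + 1)^2·(y^2 + y - 1).
Factor degrees with multiplicity: 1 + 1 + 1 + 2 = 5.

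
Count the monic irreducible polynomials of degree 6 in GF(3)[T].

Gauss's count: N_{3}(6) = (1/6) Σ_{d|6} μ(6/d)·3^d.
Divisors of 6: 1, 2, 3, 6; μ(6/d) for each: 1, -1, -1, 1.
Σ = 3^1 − 3^2 − 3^3 + 3^6 = 696.
N = 696/6 = 116.

116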